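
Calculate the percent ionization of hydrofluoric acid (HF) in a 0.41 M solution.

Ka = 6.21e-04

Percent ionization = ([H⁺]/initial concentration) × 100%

Using Ka equilibrium: x² + Ka×x - Ka×C = 0. Solving: [H⁺] = 1.5649e-02. Percent = (1.5649e-02/0.41) × 100

Percent ionization = 3.82%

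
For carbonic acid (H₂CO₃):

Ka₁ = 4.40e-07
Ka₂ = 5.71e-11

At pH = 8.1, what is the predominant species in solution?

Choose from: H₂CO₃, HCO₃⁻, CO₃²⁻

pKa₁ = 6.36, pKa₂ = 10.24. For a polyprotic acid the predominant species crosses at each pKa: below pKa_n the protonated form dominates, above it the deprotonated form does. At pH = 8.1, the predominant species is HCO₃⁻.

HCO₃⁻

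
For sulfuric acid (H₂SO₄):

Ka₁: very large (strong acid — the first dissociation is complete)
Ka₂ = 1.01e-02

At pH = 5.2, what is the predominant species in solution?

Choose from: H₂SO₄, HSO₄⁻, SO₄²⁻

The first dissociation is complete, so H₂SO₄ itself is never the predominant species in water; pKa₂ = -log(1.01e-02) = 2.00. For a polyprotic acid the predominant species crosses at each pKa: below pKa_n the protonated form dominates, above it the deprotonated form does. At pH = 5.2, the predominant species is SO₄²⁻.

SO₄²⁻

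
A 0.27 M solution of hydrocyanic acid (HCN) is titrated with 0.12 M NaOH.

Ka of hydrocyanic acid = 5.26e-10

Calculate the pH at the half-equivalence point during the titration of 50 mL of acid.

At half-equivalence [HA] = [A⁻], so Henderson-Hasselbalch gives pH = pKa = -log(5.26e-10) = 9.28.

pH = pKa = 9.28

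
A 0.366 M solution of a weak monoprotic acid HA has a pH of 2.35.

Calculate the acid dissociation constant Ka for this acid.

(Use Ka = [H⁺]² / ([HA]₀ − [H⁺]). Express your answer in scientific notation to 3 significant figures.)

[H⁺] = 10^(−pH) = 10^(−2.35) = 4.467e-03 M. For HA ⇌ H⁺ + A⁻, Ka = [H⁺][A⁻]/[HA] = [H⁺]² / ([HA]₀ − [H⁺]) = (4.467e-03)² / (0.366 − 4.467e-03) = 5.52e-05.

K_a = 5.52e-05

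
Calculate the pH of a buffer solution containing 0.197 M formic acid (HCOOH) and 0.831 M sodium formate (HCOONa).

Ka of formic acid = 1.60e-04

pKa = -log(1.60e-04) = 3.80. pH = pKa + log([A⁻]/[HA]) = 3.80 + log(0.831/0.197)

pH = 4.42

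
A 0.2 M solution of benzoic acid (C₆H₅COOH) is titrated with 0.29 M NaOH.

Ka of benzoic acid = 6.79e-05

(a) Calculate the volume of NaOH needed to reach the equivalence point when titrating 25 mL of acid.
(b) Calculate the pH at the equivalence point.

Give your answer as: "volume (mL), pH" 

moles acid = 0.2 × 25/1000 = 0.005 mol; V_base = moles/0.29 × 1000 = 17.2 mL. At equivalence only the conjugate base is present: [A⁻] = 0.005/0.042 = 1.1837e-01 M. Kb = Kw/Ka = 1.47e-10; [OH⁻] = √(Kb × [A⁻]) = 4.1752e-06; pOH = 5.38; pH = 14 - pOH = 8.62.

V = 17.2 mL, pH = 8.62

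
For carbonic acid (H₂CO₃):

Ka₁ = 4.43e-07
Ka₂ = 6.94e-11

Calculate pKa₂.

pKa₂ = -log(Ka₂) = -log(6.94e-11) = 10.16.

pK_{a2} = 10.16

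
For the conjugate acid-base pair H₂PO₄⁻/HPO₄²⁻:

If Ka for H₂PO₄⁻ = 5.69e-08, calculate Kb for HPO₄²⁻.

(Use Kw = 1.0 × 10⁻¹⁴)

For a conjugate pair Ka × Kb = Kw, so Kb = Kw/Ka = 1.0 × 10⁻¹⁴ / 5.69e-08 = 1.76e-07.

K_b = 1.76e-07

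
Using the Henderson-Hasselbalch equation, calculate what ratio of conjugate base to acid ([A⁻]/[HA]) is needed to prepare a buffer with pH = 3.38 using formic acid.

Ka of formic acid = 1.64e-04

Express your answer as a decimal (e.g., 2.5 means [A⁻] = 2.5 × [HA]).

pKa = -log(1.64e-04) = 3.7852. pH = pKa + log([A⁻]/[HA]), so log([A⁻]/[HA]) = pH − pKa = 3.38 − 3.7852 = -0.4052. [A⁻]/[HA] = 10^(-0.4052) = 0.393

[A⁻]/[HA] = 0.393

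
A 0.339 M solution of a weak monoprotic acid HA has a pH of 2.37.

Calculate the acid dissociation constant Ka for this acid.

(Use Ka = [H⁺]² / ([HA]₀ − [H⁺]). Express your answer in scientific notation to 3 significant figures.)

[H⁺] = 10^(−pH) = 10^(−2.37) = 4.266e-03 M. For HA ⇌ H⁺ + A⁻, Ka = [H⁺][A⁻]/[HA] = [H⁺]² / ([HA]₀ − [H⁺]) = (4.266e-03)² / (0.339 − 4.266e-03) = 5.44e-05.

K_a = 5.44e-05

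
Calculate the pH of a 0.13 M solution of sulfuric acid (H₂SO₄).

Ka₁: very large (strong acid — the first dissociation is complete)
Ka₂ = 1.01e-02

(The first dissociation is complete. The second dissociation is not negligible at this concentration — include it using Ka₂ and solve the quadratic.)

First dissociation is complete: [H⁺]₀ = [HSO₄⁻]₀ = C = 0.13 M. Second dissociation HSO₄⁻ ⇌ H⁺ + SO₄²⁻: let x = [SO₄²⁻]. Ka₂ = (C + x)·x / (C − x) = 1.01e-02 → x² + (C + Ka₂)·x − Ka₂·C = 0 → x² + 0.14010·x − 1.313e-03 = 0. x = (−0.14010 + √(0.14010² + 4 × 1.313e-03)) / 2 = 8.8170e-03 M. [H⁺] = C + x = 0.13 + 8.8170e-03 = 1.3882e-01 M. pH = -log(1.3882e-01) = 0.86.

pH = 0.86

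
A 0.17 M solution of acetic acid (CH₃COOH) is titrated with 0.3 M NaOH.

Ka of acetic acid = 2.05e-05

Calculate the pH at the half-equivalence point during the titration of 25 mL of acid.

At half-equivalence [HA] = [A⁻], so Henderson-Hasselbalch gives pH = pKa = -log(2.05e-05) = 4.69.

pH = pKa = 4.69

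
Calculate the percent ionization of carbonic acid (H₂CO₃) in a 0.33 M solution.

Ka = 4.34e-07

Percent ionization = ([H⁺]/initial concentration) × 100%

Using Ka equilibrium: x² + Ka×x - Ka×C = 0. Solving: [H⁺] = 3.7823e-04. Percent = (3.7823e-04/0.33) × 100

Percent ionization = 0.115%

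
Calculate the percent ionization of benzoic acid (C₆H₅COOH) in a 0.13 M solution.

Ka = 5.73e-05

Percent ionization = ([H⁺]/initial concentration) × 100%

Using Ka equilibrium: x² + Ka×x - Ka×C = 0. Solving: [H⁺] = 2.7008e-03. Percent = (2.7008e-03/0.13) × 100

Percent ionization = 2.08%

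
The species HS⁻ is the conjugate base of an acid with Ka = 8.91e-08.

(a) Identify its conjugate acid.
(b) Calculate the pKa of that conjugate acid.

(a) The conjugate acid is formed by adding one H⁺ to HS⁻, giving H₂S. (b) pKa = -log(Ka) = -log(8.91e-08) = 7.05.

Conjugate acid: H₂S; pK_a = 7.05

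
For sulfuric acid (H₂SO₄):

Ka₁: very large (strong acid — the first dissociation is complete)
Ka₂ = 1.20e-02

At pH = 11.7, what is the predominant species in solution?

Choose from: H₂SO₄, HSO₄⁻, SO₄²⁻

The first dissociation is complete, so H₂SO₄ itself is never the predominant species in water; pKa₂ = -log(1.20e-02) = 1.92. For a polyprotic acid the predominant species crosses at each pKa: below pKa_n the protonated form dominates, above it the deprotonated form does. At pH = 11.7, the predominant species is SO₄²⁻.

SO₄²⁻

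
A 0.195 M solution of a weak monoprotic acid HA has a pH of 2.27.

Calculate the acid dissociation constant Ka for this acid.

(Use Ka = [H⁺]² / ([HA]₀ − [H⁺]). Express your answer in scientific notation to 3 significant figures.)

[H⁺] = 10^(−pH) = 10^(−2.27) = 5.370e-03 M. For HA ⇌ H⁺ + A⁻, Ka = [H⁺][A⁻]/[HA] = [H⁺]² / ([HA]₀ − [H⁺]) = (5.370e-03)² / (0.195 − 5.370e-03) = 1.52e-04.

K_a = 1.52e-04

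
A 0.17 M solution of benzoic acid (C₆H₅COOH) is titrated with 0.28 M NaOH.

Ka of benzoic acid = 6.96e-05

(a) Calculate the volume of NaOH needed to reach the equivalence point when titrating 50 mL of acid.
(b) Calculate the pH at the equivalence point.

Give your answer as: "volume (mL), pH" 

moles acid = 0.17 × 50/1000 = 0.0085 mol; V_base = moles/0.28 × 1000 = 30.4 mL. At equivalence only the conjugate base is present: [A⁻] = 0.0085/0.080 = 1.0578e-01 M. Kb = Kw/Ka = 1.44e-10; [OH⁻] = √(Kb × [A⁻]) = 3.8985e-06; pOH = 5.41; pH = 14 - pOH = 8.59.

V = 30.4 mL, pH = 8.59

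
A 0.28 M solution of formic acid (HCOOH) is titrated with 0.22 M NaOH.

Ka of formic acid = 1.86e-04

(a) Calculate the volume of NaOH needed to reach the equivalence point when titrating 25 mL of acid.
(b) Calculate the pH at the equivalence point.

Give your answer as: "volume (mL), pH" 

moles acid = 0.28 × 25/1000 = 0.007 mol; V_base = moles/0.22 × 1000 = 31.8 mL. At equivalence only the conjugate base is present: [A⁻] = 0.007/0.057 = 1.2320e-01 M. Kb = Kw/Ka = 5.38e-11; [OH⁻] = √(Kb × [A⁻]) = 2.5736e-06; pOH = 5.59; pH = 14 - pOH = 8.41.

V = 31.8 mL, pH = 8.41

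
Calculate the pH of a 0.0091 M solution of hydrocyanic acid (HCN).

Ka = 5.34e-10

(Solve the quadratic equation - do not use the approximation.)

x² + Ka×x - Ka×C = 0. Using quadratic formula: [H⁺] = 2.2041e-06

pH = 5.66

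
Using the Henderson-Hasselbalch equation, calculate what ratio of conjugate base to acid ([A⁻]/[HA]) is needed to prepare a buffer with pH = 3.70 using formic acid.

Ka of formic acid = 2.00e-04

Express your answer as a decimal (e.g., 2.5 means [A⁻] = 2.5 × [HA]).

pKa = -log(2.00e-04) = 3.6990. pH = pKa + log([A⁻]/[HA]), so log([A⁻]/[HA]) = pH − pKa = 3.70 − 3.6990 = 0.0010. [A⁻]/[HA] = 10^(0.0010) = 1.00

[A⁻]/[HA] = 1.00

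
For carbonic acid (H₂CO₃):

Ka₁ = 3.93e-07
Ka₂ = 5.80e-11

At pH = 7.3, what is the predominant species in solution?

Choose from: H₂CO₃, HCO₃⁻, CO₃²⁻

pKa₁ = 6.41, pKa₂ = 10.24. For a polyprotic acid the predominant species crosses at each pKa: below pKa_n the protonated form dominates, above it the deprotonated form does. At pH = 7.3, the predominant species is HCO₃⁻.

HCO₃⁻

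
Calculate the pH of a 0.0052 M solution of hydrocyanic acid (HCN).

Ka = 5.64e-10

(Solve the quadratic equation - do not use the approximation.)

x² + Ka×x - Ka×C = 0. Using quadratic formula: [H⁺] = 1.7123e-06

pH = 5.77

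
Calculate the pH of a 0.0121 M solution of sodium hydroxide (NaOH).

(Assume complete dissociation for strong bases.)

[OH⁻] = 0.0121 M for strong base. pOH = -log[OH⁻] = 1.92, pH = 14 - pOH

pH = 12.08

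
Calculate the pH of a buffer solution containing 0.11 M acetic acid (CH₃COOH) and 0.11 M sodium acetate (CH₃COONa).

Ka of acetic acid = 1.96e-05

pKa = -log(1.96e-05) = 4.71. pH = pKa + log([A⁻]/[HA]) = 4.71 + log(0.11/0.11)

pH = 4.71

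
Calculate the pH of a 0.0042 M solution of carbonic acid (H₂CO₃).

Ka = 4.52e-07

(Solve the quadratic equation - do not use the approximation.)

x² + Ka×x - Ka×C = 0. Using quadratic formula: [H⁺] = 4.3345e-05

pH = 4.36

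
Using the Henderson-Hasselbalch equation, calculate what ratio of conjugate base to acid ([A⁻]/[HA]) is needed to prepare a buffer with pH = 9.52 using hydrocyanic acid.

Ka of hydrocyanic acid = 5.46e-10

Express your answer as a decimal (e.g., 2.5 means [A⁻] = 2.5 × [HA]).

pKa = -log(5.46e-10) = 9.2628. pH = pKa + log([A⁻]/[HA]), so log([A⁻]/[HA]) = pH − pKa = 9.52 − 9.2628 = 0.2572. [A⁻]/[HA] = 10^(0.2572) = 1.81

[A⁻]/[HA] = 1.81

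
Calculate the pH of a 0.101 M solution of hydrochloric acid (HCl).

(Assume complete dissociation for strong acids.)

[H⁺] = 0.101 M for strong acid. pH = -log[H⁺] = -log(0.101)

pH = 1.00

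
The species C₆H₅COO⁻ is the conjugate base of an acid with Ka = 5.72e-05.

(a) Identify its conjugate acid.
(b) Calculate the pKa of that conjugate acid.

(a) The conjugate acid is formed by adding one H⁺ to C₆H₅COO⁻, giving C₆H₅COOH. (b) pKa = -log(Ka) = -log(5.72e-05) = 4.24.

Conjugate acid: C₆H₅COOH; pK_a = 4.24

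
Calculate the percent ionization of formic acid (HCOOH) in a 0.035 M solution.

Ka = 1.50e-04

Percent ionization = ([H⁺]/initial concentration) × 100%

Using Ka equilibrium: x² + Ka×x - Ka×C = 0. Solving: [H⁺] = 2.2175e-03. Percent = (2.2175e-03/0.035) × 100

Percent ionization = 6.34%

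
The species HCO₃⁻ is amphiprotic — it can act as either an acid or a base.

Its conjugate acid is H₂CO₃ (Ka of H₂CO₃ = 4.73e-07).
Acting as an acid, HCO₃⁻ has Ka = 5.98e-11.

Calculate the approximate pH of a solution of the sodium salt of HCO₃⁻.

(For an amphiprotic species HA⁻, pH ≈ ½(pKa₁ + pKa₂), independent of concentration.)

pKa₁ = -log(4.73e-07) = 6.33; pKa₂ = -log(5.98e-11) = 10.22. For an amphiprotic species, pH ≈ ½(pKa₁ + pKa₂) = ½(6.33 + 10.22) = 8.27.

pH = 8.27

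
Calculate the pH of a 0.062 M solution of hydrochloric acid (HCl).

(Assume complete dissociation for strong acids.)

[H⁺] = 0.062 M for strong acid. pH = -log[H⁺] = -log(0.062)

pH = 1.21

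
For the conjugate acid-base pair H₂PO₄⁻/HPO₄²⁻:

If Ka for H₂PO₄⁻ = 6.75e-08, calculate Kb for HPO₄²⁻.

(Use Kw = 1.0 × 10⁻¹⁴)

For a conjugate pair Ka × Kb = Kw, so Kb = Kw/Ka = 1.0 × 10⁻¹⁴ / 6.75e-08 = 1.48e-07.

K_b = 1.48e-07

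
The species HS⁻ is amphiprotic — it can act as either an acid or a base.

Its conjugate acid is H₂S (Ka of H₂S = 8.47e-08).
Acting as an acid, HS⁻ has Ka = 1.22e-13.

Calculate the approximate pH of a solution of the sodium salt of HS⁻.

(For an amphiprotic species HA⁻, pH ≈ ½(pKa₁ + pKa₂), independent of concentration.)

pKa₁ = -log(8.47e-08) = 7.07; pKa₂ = -log(1.22e-13) = 12.91. For an amphiprotic species, pH ≈ ½(pKa₁ + pKa₂) = ½(7.07 + 12.91) = 9.99.

pH = 9.99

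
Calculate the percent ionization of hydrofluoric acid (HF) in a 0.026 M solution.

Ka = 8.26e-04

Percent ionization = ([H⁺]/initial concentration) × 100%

Using Ka equilibrium: x² + Ka×x - Ka×C = 0. Solving: [H⁺] = 4.2396e-03. Percent = (4.2396e-03/0.026) × 100

Percent ionization = 16.3%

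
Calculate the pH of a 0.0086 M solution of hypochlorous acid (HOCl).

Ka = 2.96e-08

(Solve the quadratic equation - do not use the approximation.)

x² + Ka×x - Ka×C = 0. Using quadratic formula: [H⁺] = 1.5940e-05

pH = 4.80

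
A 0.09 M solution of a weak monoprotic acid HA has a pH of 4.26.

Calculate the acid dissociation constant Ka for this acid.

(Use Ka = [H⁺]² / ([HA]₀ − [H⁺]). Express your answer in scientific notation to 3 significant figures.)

[H⁺] = 10^(−pH) = 10^(−4.26) = 5.495e-05 M. For HA ⇌ H⁺ + A⁻, Ka = [H⁺][A⁻]/[HA] = [H⁺]² / ([HA]₀ − [H⁺]) = (5.495e-05)² / (0.09 − 5.495e-05) = 3.36e-08.

K_a = 3.36e-08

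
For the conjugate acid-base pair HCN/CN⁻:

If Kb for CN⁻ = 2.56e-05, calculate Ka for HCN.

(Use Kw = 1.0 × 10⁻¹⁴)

For a conjugate pair Ka × Kb = Kw, so Ka = Kw/Kb = 1.0 × 10⁻¹⁴ / 2.56e-05 = 3.91e-10.

K_a = 3.91e-10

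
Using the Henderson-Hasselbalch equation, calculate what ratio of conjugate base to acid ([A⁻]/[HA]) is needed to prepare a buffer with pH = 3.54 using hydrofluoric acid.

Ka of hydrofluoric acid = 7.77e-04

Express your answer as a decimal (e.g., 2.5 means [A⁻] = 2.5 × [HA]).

pKa = -log(7.77e-04) = 3.1096. pH = pKa + log([A⁻]/[HA]), so log([A⁻]/[HA]) = pH − pKa = 3.54 − 3.1096 = 0.4304. [A⁻]/[HA] = 10^(0.4304) = 2.69

[A⁻]/[HA] = 2.69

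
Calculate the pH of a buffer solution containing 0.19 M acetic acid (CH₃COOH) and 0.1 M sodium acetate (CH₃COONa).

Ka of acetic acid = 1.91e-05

pKa = -log(1.91e-05) = 4.72. pH = pKa + log([A⁻]/[HA]) = 4.72 + log(0.1/0.19)

pH = 4.44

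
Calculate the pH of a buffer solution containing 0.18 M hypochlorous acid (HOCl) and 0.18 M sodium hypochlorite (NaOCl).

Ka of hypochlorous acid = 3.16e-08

pKa = -log(3.16e-08) = 7.50. pH = pKa + log([A⁻]/[HA]) = 7.50 + log(0.18/0.18)

pH = 7.50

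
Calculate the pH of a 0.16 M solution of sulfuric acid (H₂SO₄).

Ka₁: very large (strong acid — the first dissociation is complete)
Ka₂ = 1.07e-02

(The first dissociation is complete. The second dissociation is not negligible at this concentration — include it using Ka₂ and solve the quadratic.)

First dissociation is complete: [H⁺]₀ = [HSO₄⁻]₀ = C = 0.16 M. Second dissociation HSO₄⁻ ⇌ H⁺ + SO₄²⁻: let x = [SO₄²⁻]. Ka₂ = (C + x)·x / (C − x) = 1.07e-02 → x² + (C + Ka₂)·x − Ka₂·C = 0 → x² + 0.17070·x − 1.712e-03 = 0. x = (−0.17070 + √(0.17070² + 4 × 1.712e-03)) / 2 = 9.5005e-03 M. [H⁺] = C + x = 0.16 + 9.5005e-03 = 1.6950e-01 M. pH = -log(1.6950e-01) = 0.77.

pH = 0.77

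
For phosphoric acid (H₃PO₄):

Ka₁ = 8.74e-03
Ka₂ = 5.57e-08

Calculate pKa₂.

pKa₂ = -log(Ka₂) = -log(5.57e-08) = 7.25.

pK_{a2} = 7.25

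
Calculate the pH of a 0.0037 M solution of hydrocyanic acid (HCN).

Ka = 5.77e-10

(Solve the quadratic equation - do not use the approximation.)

x² + Ka×x - Ka×C = 0. Using quadratic formula: [H⁺] = 1.4608e-06

pH = 5.84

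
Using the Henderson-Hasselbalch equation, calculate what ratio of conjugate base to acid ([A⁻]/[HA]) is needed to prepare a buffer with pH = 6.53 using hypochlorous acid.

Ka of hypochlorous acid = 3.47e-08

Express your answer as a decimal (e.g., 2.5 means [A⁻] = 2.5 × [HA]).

pKa = -log(3.47e-08) = 7.4597. pH = pKa + log([A⁻]/[HA]), so log([A⁻]/[HA]) = pH − pKa = 6.53 − 7.4597 = -0.9297. [A⁻]/[HA] = 10^(-0.9297) = 0.118

[A⁻]/[HA] = 0.118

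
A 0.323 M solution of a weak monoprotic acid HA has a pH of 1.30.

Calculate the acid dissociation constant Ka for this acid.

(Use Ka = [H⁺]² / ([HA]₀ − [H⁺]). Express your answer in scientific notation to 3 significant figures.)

[H⁺] = 10^(−pH) = 10^(−1.30) = 5.012e-02 M. For HA ⇌ H⁺ + A⁻, Ka = [H⁺][A⁻]/[HA] = [H⁺]² / ([HA]₀ − [H⁺]) = (5.012e-02)² / (0.323 − 5.012e-02) = 9.21e-03.

K_a = 9.21e-03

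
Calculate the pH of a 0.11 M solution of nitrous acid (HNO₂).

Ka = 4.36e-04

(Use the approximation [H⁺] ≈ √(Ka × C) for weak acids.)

[H⁺] = √(Ka × C) = √(4.36e-04 × 0.11) = 6.9253e-03. pH = -log(6.9253e-03)

pH = 2.16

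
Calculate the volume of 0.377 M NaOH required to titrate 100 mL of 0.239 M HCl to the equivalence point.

At equivalence: moles acid = moles base. moles HCl = 0.239 × 100/1000 = 0.0239 mol. V_base = moles / 0.377 × 1000 = 63.4 mL.

V_{base} = 63.4 mL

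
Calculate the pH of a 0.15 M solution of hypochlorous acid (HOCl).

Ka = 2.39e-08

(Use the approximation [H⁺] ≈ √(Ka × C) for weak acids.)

[H⁺] = √(Ka × C) = √(2.39e-08 × 0.15) = 5.9875e-05. pH = -log(5.9875e-05)

pH = 4.22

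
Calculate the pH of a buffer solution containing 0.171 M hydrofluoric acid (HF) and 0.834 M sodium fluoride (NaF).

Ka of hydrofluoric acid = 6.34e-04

pKa = -log(6.34e-04) = 3.20. pH = pKa + log([A⁻]/[HA]) = 3.20 + log(0.834/0.171)

pH = 3.89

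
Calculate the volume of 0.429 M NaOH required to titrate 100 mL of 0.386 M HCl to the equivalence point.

At equivalence: moles acid = moles base. moles HCl = 0.386 × 100/1000 = 0.0386 mol. V_base = moles / 0.429 × 1000 = 90.0 mL.

V_{base} = 90.0 mL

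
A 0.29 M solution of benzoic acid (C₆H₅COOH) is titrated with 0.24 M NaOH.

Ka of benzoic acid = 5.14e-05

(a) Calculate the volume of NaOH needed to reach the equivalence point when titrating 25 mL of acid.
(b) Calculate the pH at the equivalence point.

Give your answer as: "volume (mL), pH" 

moles acid = 0.29 × 25/1000 = 0.00725 mol; V_base = moles/0.24 × 1000 = 30.2 mL. At equivalence only the conjugate base is present: [A⁻] = 0.00725/0.055 = 1.3132e-01 M. Kb = Kw/Ka = 1.95e-10; [OH⁻] = √(Kb × [A⁻]) = 5.0546e-06; pOH = 5.30; pH = 14 - pOH = 8.70.

V = 30.2 mL, pH = 8.70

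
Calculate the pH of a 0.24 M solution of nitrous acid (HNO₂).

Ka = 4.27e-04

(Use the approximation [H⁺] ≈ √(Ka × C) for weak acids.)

[H⁺] = √(Ka × C) = √(4.27e-04 × 0.24) = 1.0123e-02. pH = -log(1.0123e-02)

pH = 1.99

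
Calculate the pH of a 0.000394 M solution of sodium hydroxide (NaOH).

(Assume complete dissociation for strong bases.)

[OH⁻] = 0.000394 M for strong base. pOH = -log[OH⁻] = 3.40, pH = 14 - pOH

pH = 10.60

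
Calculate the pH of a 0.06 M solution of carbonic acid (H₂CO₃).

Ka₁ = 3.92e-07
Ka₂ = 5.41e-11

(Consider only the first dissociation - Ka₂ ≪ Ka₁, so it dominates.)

First dissociation dominates. From Ka₁ = [H⁺][HA⁻]/[H₂A], x² + Ka₁·x − Ka₁·C = 0 with C = 0.06 M and Ka₁ = 3.92e-07. Solving: [H⁺] = (−Ka₁ + √(Ka₁² + 4·Ka₁·C)) / 2 = 1.5317e-04 M. pH = -log(1.5317e-04) = 3.81.

pH = 3.81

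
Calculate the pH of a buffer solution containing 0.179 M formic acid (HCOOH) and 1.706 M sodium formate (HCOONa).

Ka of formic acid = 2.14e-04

pKa = -log(2.14e-04) = 3.67. pH = pKa + log([A⁻]/[HA]) = 3.67 + log(1.706/0.179)

pH = 4.65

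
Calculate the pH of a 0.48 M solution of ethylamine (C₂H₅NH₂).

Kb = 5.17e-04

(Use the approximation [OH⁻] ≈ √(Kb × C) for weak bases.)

[OH⁻] = √(Kb × C) = √(5.17e-04 × 0.48) = 1.5753e-02. pOH = 1.80, pH = 14 - pOH

pH = 12.20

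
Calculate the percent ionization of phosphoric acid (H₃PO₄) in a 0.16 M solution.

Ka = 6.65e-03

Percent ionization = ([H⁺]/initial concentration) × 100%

Using Ka equilibrium: x² + Ka×x - Ka×C = 0. Solving: [H⁺] = 2.9463e-02. Percent = (2.9463e-02/0.16) × 100

Percent ionization = 18.4%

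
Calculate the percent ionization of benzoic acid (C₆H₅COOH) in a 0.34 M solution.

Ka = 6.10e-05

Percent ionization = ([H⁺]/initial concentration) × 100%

Using Ka equilibrium: x² + Ka×x - Ka×C = 0. Solving: [H⁺] = 4.5237e-03. Percent = (4.5237e-03/0.34) × 100

Percent ionization = 1.33%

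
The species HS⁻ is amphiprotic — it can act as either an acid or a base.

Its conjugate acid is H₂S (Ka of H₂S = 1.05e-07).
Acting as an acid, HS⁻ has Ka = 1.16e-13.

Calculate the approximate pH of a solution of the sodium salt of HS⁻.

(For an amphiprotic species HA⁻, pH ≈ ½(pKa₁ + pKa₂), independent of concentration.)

pKa₁ = -log(1.05e-07) = 6.98; pKa₂ = -log(1.16e-13) = 12.94. For an amphiprotic species, pH ≈ ½(pKa₁ + pKa₂) = ½(6.98 + 12.94) = 9.96.

pH = 9.96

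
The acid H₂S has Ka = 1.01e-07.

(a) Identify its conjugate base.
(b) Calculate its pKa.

(a) The conjugate base is formed by removing one H⁺ from H₂S, giving HS⁻. (b) pKa = -log(Ka) = -log(1.01e-07) = 7.00.

Conjugate base: HS⁻; pK_a = 7.00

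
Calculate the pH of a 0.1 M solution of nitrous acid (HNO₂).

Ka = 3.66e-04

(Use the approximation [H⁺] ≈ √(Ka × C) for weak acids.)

[H⁺] = √(Ka × C) = √(3.66e-04 × 0.1) = 6.0498e-03. pH = -log(6.0498e-03)

pH = 2.22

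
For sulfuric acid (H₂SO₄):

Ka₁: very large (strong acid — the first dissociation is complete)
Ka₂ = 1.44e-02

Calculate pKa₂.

pKa₂ = -log(Ka₂) = -log(1.44e-02) = 1.84.

pK_{a2} = 1.84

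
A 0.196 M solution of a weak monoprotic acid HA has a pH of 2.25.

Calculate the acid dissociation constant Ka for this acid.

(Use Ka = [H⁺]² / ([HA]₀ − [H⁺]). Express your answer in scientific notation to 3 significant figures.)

[H⁺] = 10^(−pH) = 10^(−2.25) = 5.623e-03 M. For HA ⇌ H⁺ + A⁻, Ka = [H⁺][A⁻]/[HA] = [H⁺]² / ([HA]₀ − [H⁺]) = (5.623e-03)² / (0.196 − 5.623e-03) = 1.66e-04.

K_a = 1.66e-04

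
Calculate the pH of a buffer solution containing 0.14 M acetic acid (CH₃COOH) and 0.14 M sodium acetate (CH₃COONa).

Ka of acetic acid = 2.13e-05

pKa = -log(2.13e-05) = 4.67. pH = pKa + log([A⁻]/[HA]) = 4.67 + log(0.14/0.14)

pH = 4.67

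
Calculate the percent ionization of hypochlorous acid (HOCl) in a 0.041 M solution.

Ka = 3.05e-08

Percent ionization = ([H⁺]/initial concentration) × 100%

Using Ka equilibrium: x² + Ka×x - Ka×C = 0. Solving: [H⁺] = 3.5347e-05. Percent = (3.5347e-05/0.041) × 100

Percent ionization = 0.0862%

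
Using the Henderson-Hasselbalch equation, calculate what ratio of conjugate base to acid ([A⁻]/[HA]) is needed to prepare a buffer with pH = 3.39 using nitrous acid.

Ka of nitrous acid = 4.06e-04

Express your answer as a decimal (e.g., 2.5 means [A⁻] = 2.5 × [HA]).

pKa = -log(4.06e-04) = 3.3915. pH = pKa + log([A⁻]/[HA]), so log([A⁻]/[HA]) = pH − pKa = 3.39 − 3.3915 = -0.0015. [A⁻]/[HA] = 10^(-0.0015) = 0.997

[A⁻]/[HA] = 0.997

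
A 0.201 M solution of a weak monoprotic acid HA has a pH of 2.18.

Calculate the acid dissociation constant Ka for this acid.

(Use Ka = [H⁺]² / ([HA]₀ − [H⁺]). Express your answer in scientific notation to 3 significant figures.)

[H⁺] = 10^(−pH) = 10^(−2.18) = 6.607e-03 M. For HA ⇌ H⁺ + A⁻, Ka = [H⁺][A⁻]/[HA] = [H⁺]² / ([HA]₀ − [H⁺]) = (6.607e-03)² / (0.201 − 6.607e-03) = 2.25e-04.

K_a = 2.25e-04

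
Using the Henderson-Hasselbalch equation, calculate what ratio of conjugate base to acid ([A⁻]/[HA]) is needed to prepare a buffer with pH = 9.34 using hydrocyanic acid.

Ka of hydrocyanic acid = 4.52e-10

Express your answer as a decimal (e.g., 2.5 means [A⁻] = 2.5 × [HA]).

pKa = -log(4.52e-10) = 9.3449. pH = pKa + log([A⁻]/[HA]), so log([A⁻]/[HA]) = pH − pKa = 9.34 − 9.3449 = -0.0049. [A⁻]/[HA] = 10^(-0.0049) = 0.989

[A⁻]/[HA] = 0.989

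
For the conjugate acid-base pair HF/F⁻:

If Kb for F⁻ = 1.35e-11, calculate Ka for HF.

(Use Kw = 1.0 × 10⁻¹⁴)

For a conjugate pair Ka × Kb = Kw, so Ka = Kw/Kb = 1.0 × 10⁻¹⁴ / 1.35e-11 = 7.41e-04.

K_a = 7.41e-04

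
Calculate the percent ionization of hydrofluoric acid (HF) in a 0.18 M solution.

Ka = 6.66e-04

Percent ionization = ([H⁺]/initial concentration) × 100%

Using Ka equilibrium: x² + Ka×x - Ka×C = 0. Solving: [H⁺] = 1.0621e-02. Percent = (1.0621e-02/0.18) × 100

Percent ionization = 5.9%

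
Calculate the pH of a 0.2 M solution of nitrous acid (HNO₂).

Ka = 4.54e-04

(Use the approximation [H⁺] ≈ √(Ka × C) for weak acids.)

[H⁺] = √(Ka × C) = √(4.54e-04 × 0.2) = 9.5289e-03. pH = -log(9.5289e-03)

pH = 2.02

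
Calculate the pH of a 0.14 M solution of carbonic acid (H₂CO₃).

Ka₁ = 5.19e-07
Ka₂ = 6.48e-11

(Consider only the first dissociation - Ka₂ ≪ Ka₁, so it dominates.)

First dissociation dominates. From Ka₁ = [H⁺][HA⁻]/[H₂A], x² + Ka₁·x − Ka₁·C = 0 with C = 0.14 M and Ka₁ = 5.19e-07. Solving: [H⁺] = (−Ka₁ + √(Ka₁² + 4·Ka₁·C)) / 2 = 2.6930e-04 M. pH = -log(2.6930e-04) = 3.57.

pH = 3.57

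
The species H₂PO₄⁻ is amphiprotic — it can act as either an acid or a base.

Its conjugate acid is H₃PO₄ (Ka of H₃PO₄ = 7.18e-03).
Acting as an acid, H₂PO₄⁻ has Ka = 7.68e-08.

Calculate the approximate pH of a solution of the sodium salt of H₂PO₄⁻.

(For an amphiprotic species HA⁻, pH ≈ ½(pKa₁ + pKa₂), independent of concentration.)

pKa₁ = -log(7.18e-03) = 2.14; pKa₂ = -log(7.68e-08) = 7.11. For an amphiprotic species, pH ≈ ½(pKa₁ + pKa₂) = ½(2.14 + 7.11) = 4.63.

pH = 4.63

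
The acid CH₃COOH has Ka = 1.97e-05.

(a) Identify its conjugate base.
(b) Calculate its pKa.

(a) The conjugate base is formed by removing one H⁺ from CH₃COOH, giving CH₃COO⁻. (b) pKa = -log(Ka) = -log(1.97e-05) = 4.71.

Conjugate base: CH₃COO⁻; pK_a = 4.71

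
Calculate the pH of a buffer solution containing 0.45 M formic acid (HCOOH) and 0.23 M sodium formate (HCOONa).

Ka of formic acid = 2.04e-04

pKa = -log(2.04e-04) = 3.69. pH = pKa + log([A⁻]/[HA]) = 3.69 + log(0.23/0.45)

pH = 3.40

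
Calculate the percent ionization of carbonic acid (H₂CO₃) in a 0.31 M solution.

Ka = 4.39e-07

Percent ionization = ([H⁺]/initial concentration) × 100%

Using Ka equilibrium: x² + Ka×x - Ka×C = 0. Solving: [H⁺] = 3.6868e-04. Percent = (3.6868e-04/0.31) × 100

Percent ionization = 0.119%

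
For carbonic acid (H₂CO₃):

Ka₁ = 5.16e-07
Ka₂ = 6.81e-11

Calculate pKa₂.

pKa₂ = -log(Ka₂) = -log(6.81e-11) = 10.17.

pK_{a2} = 10.17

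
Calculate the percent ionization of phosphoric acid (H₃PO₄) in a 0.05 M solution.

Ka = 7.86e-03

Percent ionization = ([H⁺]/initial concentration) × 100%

Using Ka equilibrium: x² + Ka×x - Ka×C = 0. Solving: [H⁺] = 1.6280e-02. Percent = (1.6280e-02/0.05) × 100

Percent ionization = 32.6%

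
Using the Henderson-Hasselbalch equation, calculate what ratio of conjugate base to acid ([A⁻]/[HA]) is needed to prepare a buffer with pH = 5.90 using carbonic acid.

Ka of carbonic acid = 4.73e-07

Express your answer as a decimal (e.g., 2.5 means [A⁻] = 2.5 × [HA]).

pKa = -log(4.73e-07) = 6.3251. pH = pKa + log([A⁻]/[HA]), so log([A⁻]/[HA]) = pH − pKa = 5.90 − 6.3251 = -0.4251. [A⁻]/[HA] = 10^(-0.4251) = 0.376

[A⁻]/[HA] = 0.376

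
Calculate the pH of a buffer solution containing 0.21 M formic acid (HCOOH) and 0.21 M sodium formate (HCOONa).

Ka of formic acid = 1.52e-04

pKa = -log(1.52e-04) = 3.82. pH = pKa + log([A⁻]/[HA]) = 3.82 + log(0.21/0.21)

pH = 3.82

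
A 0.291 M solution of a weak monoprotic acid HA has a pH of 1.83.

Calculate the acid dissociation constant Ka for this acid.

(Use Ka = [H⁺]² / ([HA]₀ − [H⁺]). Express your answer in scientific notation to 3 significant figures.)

[H⁺] = 10^(−pH) = 10^(−1.83) = 1.479e-02 M. For HA ⇌ H⁺ + A⁻, Ka = [H⁺][A⁻]/[HA] = [H⁺]² / ([HA]₀ − [H⁺]) = (1.479e-02)² / (0.291 − 1.479e-02) = 7.92e-04.

K_a = 7.92e-04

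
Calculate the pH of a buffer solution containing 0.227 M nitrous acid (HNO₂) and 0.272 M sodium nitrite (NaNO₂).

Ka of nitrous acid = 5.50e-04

pKa = -log(5.50e-04) = 3.26. pH = pKa + log([A⁻]/[HA]) = 3.26 + log(0.272/0.227)

pH = 3.34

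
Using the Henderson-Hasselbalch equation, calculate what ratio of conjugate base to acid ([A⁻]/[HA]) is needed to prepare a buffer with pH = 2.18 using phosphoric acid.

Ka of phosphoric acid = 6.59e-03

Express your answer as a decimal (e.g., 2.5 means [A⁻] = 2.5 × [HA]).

pKa = -log(6.59e-03) = 2.1811. pH = pKa + log([A⁻]/[HA]), so log([A⁻]/[HA]) = pH − pKa = 2.18 − 2.1811 = -0.0011. [A⁻]/[HA] = 10^(-0.0011) = 0.997

[A⁻]/[HA] = 0.997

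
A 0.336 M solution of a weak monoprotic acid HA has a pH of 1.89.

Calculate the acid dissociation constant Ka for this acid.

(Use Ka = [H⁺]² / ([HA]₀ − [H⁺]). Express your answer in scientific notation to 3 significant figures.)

[H⁺] = 10^(−pH) = 10^(−1.89) = 1.288e-02 M. For HA ⇌ H⁺ + A⁻, Ka = [H⁺][A⁻]/[HA] = [H⁺]² / ([HA]₀ − [H⁺]) = (1.288e-02)² / (0.336 − 1.288e-02) = 5.14e-04.

K_a = 5.14e-04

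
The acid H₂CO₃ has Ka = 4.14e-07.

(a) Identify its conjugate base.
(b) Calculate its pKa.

(a) The conjugate base is formed by removing one H⁺ from H₂CO₃, giving HCO₃⁻. (b) pKa = -log(Ka) = -log(4.14e-07) = 6.38.

Conjugate base: HCO₃⁻; pK_a = 6.38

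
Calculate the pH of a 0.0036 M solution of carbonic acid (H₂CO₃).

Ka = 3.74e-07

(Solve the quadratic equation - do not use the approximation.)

x² + Ka×x - Ka×C = 0. Using quadratic formula: [H⁺] = 3.6507e-05

pH = 4.44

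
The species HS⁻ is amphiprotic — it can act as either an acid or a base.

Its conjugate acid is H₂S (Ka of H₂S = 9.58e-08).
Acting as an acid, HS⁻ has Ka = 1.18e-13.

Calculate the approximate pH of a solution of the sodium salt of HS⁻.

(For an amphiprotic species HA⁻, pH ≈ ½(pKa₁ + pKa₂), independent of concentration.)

pKa₁ = -log(9.58e-08) = 7.02; pKa₂ = -log(1.18e-13) = 12.93. For an amphiprotic species, pH ≈ ½(pKa₁ + pKa₂) = ½(7.02 + 12.93) = 9.97.

pH = 9.97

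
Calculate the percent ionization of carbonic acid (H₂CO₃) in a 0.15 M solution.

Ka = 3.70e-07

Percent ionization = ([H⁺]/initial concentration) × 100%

Using Ka equilibrium: x² + Ka×x - Ka×C = 0. Solving: [H⁺] = 2.3540e-04. Percent = (2.3540e-04/0.15) × 100

Percent ionization = 0.157%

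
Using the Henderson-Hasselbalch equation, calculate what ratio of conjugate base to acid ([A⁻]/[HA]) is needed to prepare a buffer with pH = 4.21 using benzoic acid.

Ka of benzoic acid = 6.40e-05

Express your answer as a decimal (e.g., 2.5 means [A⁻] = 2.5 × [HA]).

pKa = -log(6.40e-05) = 4.1938. pH = pKa + log([A⁻]/[HA]), so log([A⁻]/[HA]) = pH − pKa = 4.21 − 4.1938 = 0.0162. [A⁻]/[HA] = 10^(0.0162) = 1.04

[A⁻]/[HA] = 1.04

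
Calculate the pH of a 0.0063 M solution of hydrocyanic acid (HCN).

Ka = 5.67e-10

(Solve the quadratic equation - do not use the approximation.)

x² + Ka×x - Ka×C = 0. Using quadratic formula: [H⁺] = 1.8897e-06

pH = 5.72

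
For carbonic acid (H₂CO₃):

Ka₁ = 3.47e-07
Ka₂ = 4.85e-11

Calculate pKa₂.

pKa₂ = -log(Ka₂) = -log(4.85e-11) = 10.31.

pK_{a2} = 10.31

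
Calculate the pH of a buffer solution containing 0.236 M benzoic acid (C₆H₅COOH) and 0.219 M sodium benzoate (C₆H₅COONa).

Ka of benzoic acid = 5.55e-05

pKa = -log(5.55e-05) = 4.26. pH = pKa + log([A⁻]/[HA]) = 4.26 + log(0.219/0.236)

pH = 4.22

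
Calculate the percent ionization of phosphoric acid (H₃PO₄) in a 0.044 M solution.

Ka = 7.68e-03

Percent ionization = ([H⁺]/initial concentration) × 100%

Using Ka equilibrium: x² + Ka×x - Ka×C = 0. Solving: [H⁺] = 1.4939e-02. Percent = (1.4939e-02/0.044) × 100

Percent ionization = 34%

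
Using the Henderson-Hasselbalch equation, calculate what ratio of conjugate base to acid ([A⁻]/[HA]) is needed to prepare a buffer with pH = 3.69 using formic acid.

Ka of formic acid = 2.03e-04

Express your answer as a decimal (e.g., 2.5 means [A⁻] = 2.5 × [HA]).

pKa = -log(2.03e-04) = 3.6925. pH = pKa + log([A⁻]/[HA]), so log([A⁻]/[HA]) = pH − pKa = 3.69 − 3.6925 = -0.0025. [A⁻]/[HA] = 10^(-0.0025) = 0.994

[A⁻]/[HA] = 0.994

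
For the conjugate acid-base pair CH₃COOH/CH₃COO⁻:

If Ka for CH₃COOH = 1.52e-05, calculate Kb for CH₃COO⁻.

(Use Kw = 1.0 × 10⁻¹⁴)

For a conjugate pair Ka × Kb = Kw, so Kb = Kw/Ka = 1.0 × 10⁻¹⁴ / 1.52e-05 = 6.58e-10.

K_b = 6.58e-10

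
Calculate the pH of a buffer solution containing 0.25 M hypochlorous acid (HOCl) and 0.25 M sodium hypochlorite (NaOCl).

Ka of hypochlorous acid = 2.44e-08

pKa = -log(2.44e-08) = 7.61. pH = pKa + log([A⁻]/[HA]) = 7.61 + log(0.25/0.25)

pH = 7.61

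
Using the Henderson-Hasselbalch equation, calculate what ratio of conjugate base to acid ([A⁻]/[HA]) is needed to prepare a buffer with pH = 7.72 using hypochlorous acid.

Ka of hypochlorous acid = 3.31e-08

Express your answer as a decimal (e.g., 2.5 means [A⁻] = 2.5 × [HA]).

pKa = -log(3.31e-08) = 7.4802. pH = pKa + log([A⁻]/[HA]), so log([A⁻]/[HA]) = pH − pKa = 7.72 − 7.4802 = 0.2398. [A⁻]/[HA] = 10^(0.2398) = 1.74

[A⁻]/[HA] = 1.74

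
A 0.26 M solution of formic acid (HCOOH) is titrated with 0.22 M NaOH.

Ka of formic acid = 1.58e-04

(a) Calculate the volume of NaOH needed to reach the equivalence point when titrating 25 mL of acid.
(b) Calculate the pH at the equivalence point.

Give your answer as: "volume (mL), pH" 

moles acid = 0.26 × 25/1000 = 0.0065 mol; V_base = moles/0.22 × 1000 = 29.5 mL. At equivalence only the conjugate base is present: [A⁻] = 0.0065/0.055 = 1.1917e-01 M. Kb = Kw/Ka = 6.33e-11; [OH⁻] = √(Kb × [A⁻]) = 2.7463e-06; pOH = 5.56; pH = 14 - pOH = 8.44.

V = 29.5 mL, pH = 8.44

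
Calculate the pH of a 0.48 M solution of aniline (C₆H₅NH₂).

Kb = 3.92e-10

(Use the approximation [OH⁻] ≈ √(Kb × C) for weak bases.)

[OH⁻] = √(Kb × C) = √(3.92e-10 × 0.48) = 1.3717e-05. pOH = 4.86, pH = 14 - pOH

pH = 9.14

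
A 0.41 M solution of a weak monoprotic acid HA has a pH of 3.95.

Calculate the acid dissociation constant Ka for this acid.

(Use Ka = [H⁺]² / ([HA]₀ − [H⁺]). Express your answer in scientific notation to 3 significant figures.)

[H⁺] = 10^(−pH) = 10^(−3.95) = 1.122e-04 M. For HA ⇌ H⁺ + A⁻, Ka = [H⁺][A⁻]/[HA] = [H⁺]² / ([HA]₀ − [H⁺]) = (1.122e-04)² / (0.41 − 1.122e-04) = 3.07e-08.

K_a = 3.07e-08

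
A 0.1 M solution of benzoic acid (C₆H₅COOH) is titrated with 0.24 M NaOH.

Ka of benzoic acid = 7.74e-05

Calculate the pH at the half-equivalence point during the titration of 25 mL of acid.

At half-equivalence [HA] = [A⁻], so Henderson-Hasselbalch gives pH = pKa = -log(7.74e-05) = 4.11.

pH = pKa = 4.11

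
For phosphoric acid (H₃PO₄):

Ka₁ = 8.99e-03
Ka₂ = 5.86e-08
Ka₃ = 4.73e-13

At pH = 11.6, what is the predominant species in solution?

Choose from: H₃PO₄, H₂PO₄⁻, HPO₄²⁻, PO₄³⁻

pKa₁ = 2.05, pKa₂ = 7.23, pKa₃ = 12.33. For a polyprotic acid the predominant species crosses at each pKa: below pKa_n the protonated form dominates, above it the deprotonated form does. At pH = 11.6, the predominant species is HPO₄²⁻.

HPO₄²⁻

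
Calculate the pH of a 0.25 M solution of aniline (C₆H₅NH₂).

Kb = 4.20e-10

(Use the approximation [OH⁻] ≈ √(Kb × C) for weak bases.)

[OH⁻] = √(Kb × C) = √(4.20e-10 × 0.25) = 1.0247e-05. pOH = 4.99, pH = 14 - pOH

pH = 9.01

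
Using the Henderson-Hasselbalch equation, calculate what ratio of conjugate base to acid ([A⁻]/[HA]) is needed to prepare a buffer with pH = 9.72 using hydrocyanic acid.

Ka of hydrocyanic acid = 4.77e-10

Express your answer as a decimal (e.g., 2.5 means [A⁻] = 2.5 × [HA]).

pKa = -log(4.77e-10) = 9.3215. pH = pKa + log([A⁻]/[HA]), so log([A⁻]/[HA]) = pH − pKa = 9.72 − 9.3215 = 0.3985. [A⁻]/[HA] = 10^(0.3985) = 2.50

[A⁻]/[HA] = 2.50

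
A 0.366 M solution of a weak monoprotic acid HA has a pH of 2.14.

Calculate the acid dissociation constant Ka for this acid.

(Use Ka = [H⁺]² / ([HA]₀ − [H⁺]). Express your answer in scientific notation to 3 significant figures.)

[H⁺] = 10^(−pH) = 10^(−2.14) = 7.244e-03 M. For HA ⇌ H⁺ + A⁻, Ka = [H⁺][A⁻]/[HA] = [H⁺]² / ([HA]₀ − [H⁺]) = (7.244e-03)² / (0.366 − 7.244e-03) = 1.46e-04.

K_a = 1.46e-04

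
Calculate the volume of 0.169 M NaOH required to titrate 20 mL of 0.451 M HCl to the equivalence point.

At equivalence: moles acid = moles base. moles HCl = 0.451 × 20/1000 = 0.00902 mol. V_base = moles / 0.169 × 1000 = 53.4 mL.

V_{base} = 53.4 mL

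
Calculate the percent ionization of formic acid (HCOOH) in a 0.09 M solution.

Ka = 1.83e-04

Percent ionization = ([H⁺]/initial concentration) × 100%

Using Ka equilibrium: x² + Ka×x - Ka×C = 0. Solving: [H⁺] = 3.9679e-03. Percent = (3.9679e-03/0.09) × 100

Percent ionization = 4.41%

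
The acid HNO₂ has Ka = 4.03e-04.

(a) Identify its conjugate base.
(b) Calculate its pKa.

(a) The conjugate base is formed by removing one H⁺ from HNO₂, giving NO₂⁻. (b) pKa = -log(Ka) = -log(4.03e-04) = 3.39.

Conjugate base: NO₂⁻; pK_a = 3.39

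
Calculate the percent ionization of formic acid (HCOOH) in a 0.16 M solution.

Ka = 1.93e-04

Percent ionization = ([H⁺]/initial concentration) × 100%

Using Ka equilibrium: x² + Ka×x - Ka×C = 0. Solving: [H⁺] = 5.4613e-03. Percent = (5.4613e-03/0.16) × 100

Percent ionization = 3.41%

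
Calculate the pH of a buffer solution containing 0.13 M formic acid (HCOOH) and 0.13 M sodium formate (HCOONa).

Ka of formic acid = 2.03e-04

pKa = -log(2.03e-04) = 3.69. pH = pKa + log([A⁻]/[HA]) = 3.69 + log(0.13/0.13)

pH = 3.69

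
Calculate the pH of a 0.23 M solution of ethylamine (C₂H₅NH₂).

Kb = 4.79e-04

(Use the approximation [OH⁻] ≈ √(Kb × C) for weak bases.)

[OH⁻] = √(Kb × C) = √(4.79e-04 × 0.23) = 1.0496e-02. pOH = 1.98, pH = 14 - pOH

pH = 12.02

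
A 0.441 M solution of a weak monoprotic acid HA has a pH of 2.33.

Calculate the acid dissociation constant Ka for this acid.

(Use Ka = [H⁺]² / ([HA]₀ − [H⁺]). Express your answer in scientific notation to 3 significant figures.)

[H⁺] = 10^(−pH) = 10^(−2.33) = 4.677e-03 M. For HA ⇌ H⁺ + A⁻, Ka = [H⁺][A⁻]/[HA] = [H⁺]² / ([HA]₀ − [H⁺]) = (4.677e-03)² / (0.441 − 4.677e-03) = 5.01e-05.

K_a = 5.01e-05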